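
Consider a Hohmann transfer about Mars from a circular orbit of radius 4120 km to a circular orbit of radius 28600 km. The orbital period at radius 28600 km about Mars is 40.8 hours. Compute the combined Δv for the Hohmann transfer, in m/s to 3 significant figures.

Δv = 1650 m/s

From Kepler's third law T² = 4π²r³/μ at r = 28600 km, T = 40.8 hours = 40.8 × 3600 s = 1.4688×10^5 s: μ = 4π²r³/T² = 42808.7 km³/s².
The Hohmann ellipse has a_t = (r₁ + r₂)/2 = 16360 km.
At r₁ the circular-orbit speed is v₁ = √(μ/r₁) = 3.22343 km/s.
On the transfer ellipse at r₁, vis-viva equation gives v_p = √[μ(2/r₁ − 1/a_t)] = 4.26196 km/s.
First burn Δv₁ = |v_p − v₁| = 1.0385 km/s.
Circular speed at r₂: v₂ = √(μ/r₂) = 1.22344 km/s.
Transfer-orbit speed at r₂: v_a = √[μ(2/r₂ − 1/a_t)] = 0.613960 km/s.
Second burn Δv₂ = |v₂ − v_a| = 0.60948 km/s.
Total Δv = Δv₁ + Δv₂ = 1.648 km/s.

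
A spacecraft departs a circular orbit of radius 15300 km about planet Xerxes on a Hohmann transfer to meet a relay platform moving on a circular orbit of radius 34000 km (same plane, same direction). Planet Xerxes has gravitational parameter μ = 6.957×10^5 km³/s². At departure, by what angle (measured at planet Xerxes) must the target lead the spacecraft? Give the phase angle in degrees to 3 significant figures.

Transfer-ellipse semi-major axis a_t = (r₁ + r₂)/2 = (15300 + 34000)/2 = 24650 km.
The half-period of the transfer ellipse is t = π√(a_t³/μ) = 14580 s.
The target's mean motion on its circular orbit is ω₂ = √(μ/r₂³) = 1.330×10^-4 rad/s.
Angle swept by the target during transfer: ω₂·t = 1.939 rad = 111.1°.
Arrival is 180° from departure on the ellipse, so φ = 180° − 111.1° = 68.9°.

φ = 68.9°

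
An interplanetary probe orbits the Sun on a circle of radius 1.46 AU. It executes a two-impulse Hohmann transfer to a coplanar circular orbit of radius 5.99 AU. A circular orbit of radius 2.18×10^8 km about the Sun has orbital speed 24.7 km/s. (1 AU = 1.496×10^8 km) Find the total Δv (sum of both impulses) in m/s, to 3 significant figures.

From the circular-orbit relation v² = μ/r at r = 2.18×10^8 km: μ = v²r = (24.7)² × 2.18×10^8 = 1.33000×10^11 km³/s².
In km: r₁ = 1.46 × 1.496×10^8 = 2.18416×10^8 km; r₂ = 5.99 × 1.496×10^8 = 8.96104×10^8 km.
The Hohmann ellipse has a_t = (r₁ + r₂)/2 = 5.5726×10^8 km.
Circular speed at r₁: v₁ = √(μ/r₁) = √(1.33000×10^11/2.18416×10^8) = 24.676 km/s.
Transfer-orbit speed at r₁ (vis-viva equation): v_p = √[μ(2/r₁ − 1/a_t)] = 31.292 km/s.
First burn Δv₁ = |v_p − v₁| = 6.616 km/s.
Circular speed at r₂: v₂ = √(μ/r₂) = 12.183 km/s.
Transfer-orbit speed at r₂: v_a = √[μ(2/r₂ − 1/a_t)] = 7.6271 km/s.
Second burn Δv₂ = |v₂ − v_a| = 4.556 km/s.
Δv = Δv₁ + Δv₂ = 6.616 + 4.556 = 11.17 km/s.

Δv = 11200 m/s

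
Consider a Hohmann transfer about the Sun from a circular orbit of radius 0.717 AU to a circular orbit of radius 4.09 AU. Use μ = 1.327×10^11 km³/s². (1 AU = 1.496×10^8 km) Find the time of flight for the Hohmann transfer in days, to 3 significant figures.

In km: r₁ = 0.717 × 1.496×10^8 = 1.072632×10^8 km; r₂ = 4.09 × 1.496×10^8 = 6.11864×10^8 km.
The Hohmann ellipse has a_t = (r₁ + r₂)/2 = 3.595636×10^8 km.
By Kepler's third law the transfer-orbit period is T = 2π√(a_t³/μ), so t = T/2 = 5.880×10^7 s.
Converting: 5.880×10^7 s ÷ 86400 s/day = 681 days.

t = 681 days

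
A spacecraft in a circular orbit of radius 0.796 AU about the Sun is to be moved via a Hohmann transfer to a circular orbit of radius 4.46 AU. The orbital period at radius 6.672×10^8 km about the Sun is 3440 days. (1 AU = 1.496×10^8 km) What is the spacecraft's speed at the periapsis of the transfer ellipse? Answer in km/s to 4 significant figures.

v = 43.49 km/s

From Kepler's third law T² = 4π²r³/μ at r = 6.672×10^8 km, T = 3440 days = 3440 × 86400 s = 2.97216×10^8 s: μ = 4π²r³/T² = 1.32734×10^11 km³/s².
In km: r₁ = 0.796 × 1.496×10^8 = 1.190816×10^8 km; r₂ = 4.46 × 1.496×10^8 = 6.67216×10^8 km.
The Hohmann ellipse has a_t = (r₁ + r₂)/2 = 3.931488×10^8 km.
The periapsis of the transfer ellipse is at r = 1.190816×10^8 km.
From the vis-viva equation, v = √[μ(2/r − 1/a_t)] = 43.49 km/s.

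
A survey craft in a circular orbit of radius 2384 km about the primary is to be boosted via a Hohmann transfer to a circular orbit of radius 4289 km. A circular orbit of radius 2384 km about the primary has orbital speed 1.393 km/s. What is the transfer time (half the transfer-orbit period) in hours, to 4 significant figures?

t = 2.473 hours

From the circular-orbit relation v² = μ/r at r = 2384 km: μ = v²r = (1.393)² × 2384 = 4626.03 km³/s².
Transfer-ellipse semi-major axis a_t = (r₁ + r₂)/2 = (2384 + 4289)/2 = 3336.5 km.
By Kepler's third law the transfer-orbit period is T = 2π√(a_t³/μ), so t = T/2 = 8902 s.
Converting: 8902 s ÷ 3600 s/hour = 2.473 hours.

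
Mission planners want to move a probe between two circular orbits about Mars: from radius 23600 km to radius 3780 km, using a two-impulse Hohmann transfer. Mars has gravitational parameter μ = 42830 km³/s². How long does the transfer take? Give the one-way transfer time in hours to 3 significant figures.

t = 6.75 hours

The Hohmann ellipse has a_t = (r₁ + r₂)/2 = 13690 km.
Half the transfer-orbit period gives t = π√(a_t³/μ) = 24315 s.
Converting: 24315 s ÷ 3600 s/hour = 6.75 hours.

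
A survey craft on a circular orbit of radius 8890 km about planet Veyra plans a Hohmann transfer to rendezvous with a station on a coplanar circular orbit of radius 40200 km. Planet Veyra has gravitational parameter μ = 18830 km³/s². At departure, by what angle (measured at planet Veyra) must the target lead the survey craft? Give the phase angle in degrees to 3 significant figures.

Semi-major axis of the transfer orbit: a_t = (8890 + 40200)/2 = 24545 km.
The half-period of the transfer ellipse is t = π√(a_t³/μ) = 88037.8 s.
Target angular speed ω₂ = √(μ/r₂³) = 1.70250×10^-5 rad/s.
Angle swept by the target during transfer: ω₂·t = 1.49884 rad = 85.88°.
Arrival is 180° from departure on the ellipse, so φ = 180° − 85.88° = 94.1°.

φ = 94.1°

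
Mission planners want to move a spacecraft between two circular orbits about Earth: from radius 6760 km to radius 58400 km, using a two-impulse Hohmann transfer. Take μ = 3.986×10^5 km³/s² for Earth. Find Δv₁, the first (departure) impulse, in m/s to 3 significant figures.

Semi-major axis of the transfer orbit: a_t = (6760 + 58400)/2 = 32580 km.
On the circular orbit at r = 6760 km, v_c = √(μ/r) = 7.6788 km/s.
Transfer-orbit speed at the same r (vis-viva, a = a_t): v_t = √[μ(2/r − 1/a_t)] = 10.281 km/s.
Δv₁ = |v_t − v_c| = |10.281 − 7.6788| = 2.602 km/s.

Δv₁ = 2600 m/s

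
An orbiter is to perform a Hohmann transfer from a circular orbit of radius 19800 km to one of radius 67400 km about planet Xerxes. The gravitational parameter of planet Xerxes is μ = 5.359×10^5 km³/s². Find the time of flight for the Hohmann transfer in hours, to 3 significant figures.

t = 10.9 hours

The Hohmann ellipse has a_t = (r₁ + r₂)/2 = 43600 km.
By Kepler's third law the transfer-orbit period is T = 2π√(a_t³/μ), so t = T/2 = 39070 s.
Converting: 39070 s ÷ 3600 s/hour = 10.9 hours.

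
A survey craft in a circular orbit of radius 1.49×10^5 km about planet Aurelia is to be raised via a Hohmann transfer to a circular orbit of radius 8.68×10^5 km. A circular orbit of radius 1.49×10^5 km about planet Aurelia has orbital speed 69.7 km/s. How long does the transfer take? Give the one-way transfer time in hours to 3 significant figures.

t = 11.8 hours

From the circular-orbit relation v² = μ/r at r = 1.49×10^5 km: μ = v²r = (69.7)² × 1.49×10^5 = 7.23855×10^8 km³/s².
Semi-major axis of the transfer orbit: a_t = (1.490×10^5 + 8.680×10^5)/2 = 5.085×10^5 km.
By Kepler's third law the transfer-orbit period is T = 2π√(a_t³/μ), so t = T/2 = 42340 s.
Converting: 42340 s ÷ 3600 s/hour = 11.8 hours.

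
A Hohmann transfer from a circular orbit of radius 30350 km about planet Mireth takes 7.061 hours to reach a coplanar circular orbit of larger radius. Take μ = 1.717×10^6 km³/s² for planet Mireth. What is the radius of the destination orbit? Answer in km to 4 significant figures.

r₂ = 66170 km

Transfer time t = 7.061 hours = 25419.6 s, and t = π√(a_t³/μ).
So a_t = (μ t²/π²)^(1/3) = (1.717×10^6 × (25419.6)² / π²)^(1/3) = 48262 km.
Since a_t = (r₁ + r₂)/2, r₂ = 2a_t − r₁ = 2×48262 − 30350 = 66174 km.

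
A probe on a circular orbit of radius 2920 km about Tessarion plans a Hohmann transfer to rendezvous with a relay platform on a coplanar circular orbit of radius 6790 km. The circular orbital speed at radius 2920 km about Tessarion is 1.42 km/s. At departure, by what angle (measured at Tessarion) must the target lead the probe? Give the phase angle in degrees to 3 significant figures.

φ = 71.2°

From the circular-orbit relation v² = μ/r at r = 2920 km: μ = v²r = (1.42)² × 2920 = 5887.89 km³/s².
The Hohmann ellipse has a_t = (r₁ + r₂)/2 = 4855 km.
The half-period of the transfer ellipse is t = π√(a_t³/μ) = 13850 s.
Target angular speed ω₂ = √(μ/r₂³) = 1.371×10^-4 rad/s.
Angle swept by the target during transfer: ω₂·t = 1.899 rad = 108.8°.
The probe traverses 180° on the transfer ellipse, so the target must lead by 180° − 108.8° = 71.2°.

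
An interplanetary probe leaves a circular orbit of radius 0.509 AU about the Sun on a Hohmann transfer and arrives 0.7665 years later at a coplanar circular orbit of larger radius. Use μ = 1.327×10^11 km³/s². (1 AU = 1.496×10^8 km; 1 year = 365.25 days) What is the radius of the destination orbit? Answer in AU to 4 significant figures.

r₂ = 2.150 AU

In km: r₁ = 0.509 × 1.496×10^8 = 7.61464×10^7 km.
Transfer time t = 0.7665 years × 365.25 × 86400 s = 2.41889004×10^7 s, and t = π√(a_t³/μ).
So a_t = (μ t²/π²)^(1/3) = (1.327×10^11 × (2.41889004×10^7)² / π²)^(1/3) = 1.9888×10^8 km.
Since a_t = (r₁ + r₂)/2, r₂ = 2a_t − r₁ = 2×1.9888×10^8 − 7.61464×10^7 = 3.216136×10^8 km.
In AU: r₂ = 3.216136×10^8 / 1.496×10^8 = 2.150 AU.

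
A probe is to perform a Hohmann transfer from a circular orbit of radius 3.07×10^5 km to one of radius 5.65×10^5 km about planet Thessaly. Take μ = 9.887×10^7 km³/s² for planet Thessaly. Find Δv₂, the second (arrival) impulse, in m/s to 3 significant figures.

Δv₂ = 2130 m/s

Transfer-ellipse semi-major axis a_t = (r₁ + r₂)/2 = (3.070×10^5 + 5.650×10^5)/2 = 4.360×10^5 km.
On the circular orbit at r = 5.650×10^5 km, v_c = √(μ/r) = 13.228 km/s.
Transfer-orbit speed at the same r (vis-viva, a = a_t): v_t = √[μ(2/r − 1/a_t)] = 11.100 km/s.
Δv₂ = |v_t − v_c| = |11.100 − 13.228| = 2.128 km/s.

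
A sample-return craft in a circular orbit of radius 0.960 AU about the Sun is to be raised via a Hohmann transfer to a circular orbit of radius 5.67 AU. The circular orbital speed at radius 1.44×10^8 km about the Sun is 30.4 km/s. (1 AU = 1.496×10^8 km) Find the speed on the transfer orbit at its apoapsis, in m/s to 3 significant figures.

v = 6740 m/s

From the circular-orbit relation v² = μ/r at r = 1.44×10^8 km: μ = v²r = (30.4)² × 1.44×10^8 = 1.33079×10^11 km³/s².
In km: r₁ = 0.960 × 1.496×10^8 = 1.43616×10^8 km; r₂ = 5.67 × 1.496×10^8 = 8.48232×10^8 km.
Semi-major axis of the transfer orbit: a_t = (1.43616×10^8 + 8.48232×10^8)/2 = 4.95924×10^8 km.
At apoapsis, r = 8.48232×10^8 km.
From the vis-viva equation, v = √[μ(2/r − 1/a_t)] = 6.740 km/s.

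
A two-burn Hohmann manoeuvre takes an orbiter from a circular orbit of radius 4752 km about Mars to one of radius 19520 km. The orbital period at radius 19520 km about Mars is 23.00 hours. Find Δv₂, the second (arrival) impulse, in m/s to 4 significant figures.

Δv₂ = 554.4 m/s

From Kepler's third law T² = 4π²r³/μ at r = 19520 km, T = 23.00 hours = 23.00 × 3600 s = 82800 s: μ = 4π²r³/T² = 42829.1 km³/s².
The Hohmann ellipse has a_t = (r₁ + r₂)/2 = 12136 km.
Circular speed at r = 19520 km: v_c = √(μ/r) = 1.4813 km/s.
Vis-viva on the transfer ellipse at r = 19520 km gives v_t = √[μ(2/r − 1/a_t)] = 0.92689 km/s.
Δv₂ = |v_t − v_c| = |0.92689 − 1.4813| = 0.5544 km/s.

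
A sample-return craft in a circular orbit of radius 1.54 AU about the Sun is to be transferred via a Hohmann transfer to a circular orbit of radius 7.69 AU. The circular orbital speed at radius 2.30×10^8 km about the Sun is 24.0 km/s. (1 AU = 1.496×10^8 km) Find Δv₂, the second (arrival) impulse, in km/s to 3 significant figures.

From the circular-orbit relation v² = μ/r at r = 2.30×10^8 km: μ = v²r = (24.0)² × 2.30×10^8 = 1.32480×10^11 km³/s².
In km: r₁ = 1.54 × 1.496×10^8 = 2.30384×10^8 km; r₂ = 7.69 × 1.496×10^8 = 1.150424×10^9 km.
The Hohmann ellipse has a_t = (r₁ + r₂)/2 = 6.90404×10^8 km.
Circular speed at r = 1.150424×10^9 km: v_c = √(μ/r) = 10.731 km/s.
Vis-viva on the transfer ellipse at r = 1.150424×10^9 km gives v_t = √[μ(2/r − 1/a_t)] = 6.1990 km/s.
Δv₂ = |v_t − v_c| = |6.1990 − 10.731| = 4.532 km/s.

Δv₂ = 4.53 km/s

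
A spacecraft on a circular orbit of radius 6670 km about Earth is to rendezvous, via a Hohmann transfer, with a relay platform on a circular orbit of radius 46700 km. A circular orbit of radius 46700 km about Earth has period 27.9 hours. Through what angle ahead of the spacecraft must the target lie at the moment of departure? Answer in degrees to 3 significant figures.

From Kepler's third law T² = 4π²r³/μ at r = 46700 km, T = 27.9 hours = 27.9 × 3600 s = 1.0044×10^5 s: μ = 4π²r³/T² = 3.98563×10^5 km³/s².
Semi-major axis of the transfer orbit: a_t = (6670 + 46700)/2 = 26685 km.
Transfer time t = π√(a_t³/μ) = 21690 s.
Target angular speed ω₂ = √(μ/r₂³) = 6.256×10^-5 rad/s.
Angle swept by the target during transfer: ω₂·t = 1.357 rad = 77.75°.
The spacecraft traverses 180° on the transfer ellipse, so the target must lead by 180° − 77.75° = 102°.

φ = 102°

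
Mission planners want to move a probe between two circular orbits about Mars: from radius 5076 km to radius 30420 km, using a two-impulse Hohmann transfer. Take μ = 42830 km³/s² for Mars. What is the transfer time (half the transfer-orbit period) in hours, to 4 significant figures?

t = 9.970 hours

The Hohmann ellipse has a_t = (r₁ + r₂)/2 = 17748 km.
Half the transfer-orbit period gives t = π√(a_t³/μ) = 35892 s.
Converting: 35892 s ÷ 3600 s/hour = 9.970 hours.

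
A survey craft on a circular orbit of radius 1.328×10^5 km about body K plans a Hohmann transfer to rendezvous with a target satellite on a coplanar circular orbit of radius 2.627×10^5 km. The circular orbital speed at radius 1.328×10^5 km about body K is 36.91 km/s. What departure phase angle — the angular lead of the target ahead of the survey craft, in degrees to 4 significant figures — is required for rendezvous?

φ = 62.44°

From the circular-orbit relation v² = μ/r at r = 1.328×10^5 km: μ = v²r = (36.91)² × 1.328×10^5 = 1.80920×10^8 km³/s².
Transfer-ellipse semi-major axis a_t = (r₁ + r₂)/2 = (1.328×10^5 + 2.627×10^5)/2 = 1.9775×10^5 km.
Transfer time t = π√(a_t³/μ) = 20539 s.
Target angular speed ω₂ = √(μ/r₂³) = 9.9897×10^-5 rad/s.
Angle swept by the target during transfer: ω₂·t = 2.0518 rad = 117.56°.
Arrival is 180° from departure on the ellipse, so φ = 180° − 117.56° = 62.44°.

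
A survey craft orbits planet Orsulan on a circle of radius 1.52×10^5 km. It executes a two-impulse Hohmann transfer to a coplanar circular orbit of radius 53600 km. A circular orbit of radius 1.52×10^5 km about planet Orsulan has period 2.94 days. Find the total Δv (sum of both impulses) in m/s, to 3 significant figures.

From Kepler's third law T² = 4π²r³/μ at r = 1.52×10^5 km, T = 2.94 days = 2.94 × 86400 s = 2.54016×10^5 s: μ = 4π²r³/T² = 2.14866×10^6 km³/s².
Semi-major axis of the transfer orbit: a_t = (1.520×10^5 + 53600)/2 = 1.028×10^5 km.
At r₁ the circular-orbit speed is v₁ = √(μ/r₁) = 3.760 km/s.
Transfer-orbit speed at r₁ (v² = μ(2/r − 1/a)): v_a = √[μ(2/r₁ − 1/a_t)] = 2.715 km/s.
First burn Δv₁ = |v_a − v₁| = 1.045 km/s.
Circular speed at r₂: v₂ = √(μ/r₂) = 6.33143 km/s.
Transfer-orbit speed at r₂: v_p = √[μ(2/r₂ − 1/a_t)] = 7.69887 km/s.
Second burn Δv₂ = |v₂ − v_p| = 1.367 km/s.
Δv = Δv₁ + Δv₂ = 1.045 + 1.367 = 2.412 km/s.

Δv = 2410 m/s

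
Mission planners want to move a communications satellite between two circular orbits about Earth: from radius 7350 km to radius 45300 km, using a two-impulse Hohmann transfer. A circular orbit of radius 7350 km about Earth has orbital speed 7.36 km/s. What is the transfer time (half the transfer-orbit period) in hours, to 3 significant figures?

From the circular-orbit relation v² = μ/r at r = 7350 km: μ = v²r = (7.36)² × 7350 = 3.98147×10^5 km³/s².
Semi-major axis of the transfer orbit: a_t = (7350 + 45300)/2 = 26325 km.
By Kepler's third law the transfer-orbit period is T = 2π√(a_t³/μ), so t = T/2 = 21270 s.
Converting: 21270 s ÷ 3600 s/hour = 5.91 hours.

t = 5.91 hours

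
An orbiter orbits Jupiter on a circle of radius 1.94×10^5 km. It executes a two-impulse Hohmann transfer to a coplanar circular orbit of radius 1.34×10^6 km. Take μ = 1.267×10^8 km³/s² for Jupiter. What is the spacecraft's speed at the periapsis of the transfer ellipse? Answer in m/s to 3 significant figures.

v = 33800 m/s

Transfer-ellipse semi-major axis a_t = (r₁ + r₂)/2 = (1.940×10^5 + 1.340×10^6)/2 = 7.670×10^5 km.
At periapsis, r = 1.940×10^5 km.
Vis-viva: v = √[μ(2/r − 1/a_t)] = √[1.267×10^8 × (2/1.940×10^5 − 1/7.670×10^5)] = 33.78 km/s.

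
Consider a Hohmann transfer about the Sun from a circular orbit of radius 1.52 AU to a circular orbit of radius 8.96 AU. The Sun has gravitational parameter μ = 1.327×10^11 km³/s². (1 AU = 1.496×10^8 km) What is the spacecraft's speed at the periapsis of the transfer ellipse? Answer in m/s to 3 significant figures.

v = 31600 m/s

In km: r₁ = 1.52 × 1.496×10^8 = 2.27392×10^8 km; r₂ = 8.96 × 1.496×10^8 = 1.340416×10^9 km.
Transfer-ellipse semi-major axis a_t = (r₁ + r₂)/2 = (2.27392×10^8 + 1.340416×10^9)/2 = 7.83904×10^8 km.
At periapsis, r = 2.27392×10^8 km.
Applying v² = μ(2/r − 1/a_t): v = 31.59 km/s.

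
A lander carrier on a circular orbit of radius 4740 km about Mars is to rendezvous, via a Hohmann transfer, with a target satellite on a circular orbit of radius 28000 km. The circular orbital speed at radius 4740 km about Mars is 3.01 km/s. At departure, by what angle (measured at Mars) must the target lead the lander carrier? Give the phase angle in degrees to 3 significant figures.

From the circular-orbit relation v² = μ/r at r = 4740 km: μ = v²r = (3.01)² × 4740 = 42944.9 km³/s².
Semi-major axis of the transfer orbit: a_t = (4740 + 28000)/2 = 16370 km.
Transfer time t = π√(a_t³/μ) = 31752 s.
Target angular speed ω₂ = √(μ/r₂³) = 4.4230×10^-5 rad/s.
Angle swept by the target during transfer: ω₂·t = 1.4044 rad = 80.47°.
The lander carrier traverses 180° on the transfer ellipse, so the target must lead by 180° − 80.47° = 99.5°.

φ = 99.5°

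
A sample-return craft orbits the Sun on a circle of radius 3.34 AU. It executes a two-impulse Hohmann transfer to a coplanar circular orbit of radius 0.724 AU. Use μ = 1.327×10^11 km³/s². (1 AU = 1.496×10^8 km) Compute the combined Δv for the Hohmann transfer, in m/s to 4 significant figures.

Δv = 16440 m/s

In km: r₁ = 3.34 × 1.496×10^8 = 4.99664×10^8 km; r₂ = 0.724 × 1.496×10^8 = 1.083104×10^8 km.
The Hohmann ellipse has a_t = (r₁ + r₂)/2 = 3.039872×10^8 km.
Circular speed at r₁: v₁ = √(μ/r₁) = √(1.327×10^11/4.99664×10^8) = 16.297 km/s.
On the transfer ellipse at r₁, v² = μ(2/r − 1/a) gives v_a = √[μ(2/r₁ − 1/a_t)] = 9.7276 km/s.
First burn Δv₁ = |v_a − v₁| = 6.569 km/s.
Circular speed at r₂: v₂ = √(μ/r₂) = 35.003 km/s.
Transfer-orbit speed at r₂: v_p = √[μ(2/r₂ − 1/a_t)] = 44.876 km/s.
Second burn Δv₂ = |v₂ − v_p| = 9.873 km/s.
Total Δv = Δv₁ + Δv₂ = 16.44 km/s.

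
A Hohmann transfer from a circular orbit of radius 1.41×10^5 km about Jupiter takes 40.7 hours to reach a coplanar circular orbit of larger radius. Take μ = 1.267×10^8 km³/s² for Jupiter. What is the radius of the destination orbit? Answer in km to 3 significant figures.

Transfer time t = 40.7 hours = 1.4652×10^5 s, and t = π√(a_t³/μ).
So a_t = (μ t²/π²)^(1/3) = (1.267×10^8 × (1.4652×10^5)² / π²)^(1/3) = 6.5076×10^5 km.
Since a_t = (r₁ + r₂)/2, r₂ = 2a_t − r₁ = 2×6.5076×10^5 − 1.410×10^5 = 1.16052×10^6 km.

r₂ = 1.16×10^6 km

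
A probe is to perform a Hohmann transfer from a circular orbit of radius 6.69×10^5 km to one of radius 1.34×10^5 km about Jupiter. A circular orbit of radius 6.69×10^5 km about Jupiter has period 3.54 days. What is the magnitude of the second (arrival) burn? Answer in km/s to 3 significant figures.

Δv₂ = 8.93 km/s

From Kepler's third law T² = 4π²r³/μ at r = 6.69×10^5 km, T = 3.54 days = 3.54 × 86400 s = 3.05856×10^5 s: μ = 4π²r³/T² = 1.26358×10^8 km³/s².
Semi-major axis of the transfer orbit: a_t = (6.690×10^5 + 1.340×10^5)/2 = 4.015×10^5 km.
Circular speed at r = 1.340×10^5 km: v_c = √(μ/r) = 30.708 km/s.
Vis-viva on the transfer ellipse at r = 1.340×10^5 km gives v_t = √[μ(2/r − 1/a_t)] = 39.639 km/s.
Δv₂ = |v_t − v_c| = |39.639 − 30.708| = 8.931 km/s.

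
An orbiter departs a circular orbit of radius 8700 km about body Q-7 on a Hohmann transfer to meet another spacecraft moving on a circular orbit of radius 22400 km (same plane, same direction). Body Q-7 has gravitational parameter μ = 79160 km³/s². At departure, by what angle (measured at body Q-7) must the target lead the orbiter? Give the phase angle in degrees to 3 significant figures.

φ = 75.9°

The Hohmann ellipse has a_t = (r₁ + r₂)/2 = 15550 km.
The half-period of the transfer ellipse is t = π√(a_t³/μ) = 21650 s.
The target's mean motion on its circular orbit is ω₂ = √(μ/r₂³) = 8.392×10^-5 rad/s.
Angle swept by the target during transfer: ω₂·t = 1.817 rad = 104.1°.
Arrival is 180° from departure on the ellipse, so φ = 180° − 104.1° = 75.9°.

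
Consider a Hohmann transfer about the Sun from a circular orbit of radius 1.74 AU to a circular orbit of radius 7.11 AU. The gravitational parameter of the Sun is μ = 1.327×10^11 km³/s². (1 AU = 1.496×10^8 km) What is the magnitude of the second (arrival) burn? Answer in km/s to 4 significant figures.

In km: r₁ = 1.74 × 1.496×10^8 = 2.60304×10^8 km; r₂ = 7.11 × 1.496×10^8 = 1.063656×10^9 km.
The Hohmann ellipse has a_t = (r₁ + r₂)/2 = 6.6198×10^8 km.
On the circular orbit at r = 1.063656×10^9 km, v_c = √(μ/r) = 11.1695 km/s.
Transfer-orbit speed at the same r (vis-viva, a = a_t): v_t = √[μ(2/r − 1/a_t)] = 7.00411 km/s.
Δv₂ = |v_t − v_c| = |7.00411 − 11.1695| = 4.165 km/s.

Δv₂ = 4.165 km/s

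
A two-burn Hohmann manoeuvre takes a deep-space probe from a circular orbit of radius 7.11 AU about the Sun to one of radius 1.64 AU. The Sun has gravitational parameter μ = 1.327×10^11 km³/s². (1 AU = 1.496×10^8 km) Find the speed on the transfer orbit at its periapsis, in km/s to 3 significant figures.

v = 29.6 km/s

In km: r₁ = 7.11 × 1.496×10^8 = 1.063656×10^9 km; r₂ = 1.64 × 1.496×10^8 = 2.45344×10^8 km.
The Hohmann ellipse has a_t = (r₁ + r₂)/2 = 6.545×10^8 km.
At periapsis, r = 2.45344×10^8 km.
From the vis-viva equation, v = √[μ(2/r − 1/a_t)] = 29.65 km/s.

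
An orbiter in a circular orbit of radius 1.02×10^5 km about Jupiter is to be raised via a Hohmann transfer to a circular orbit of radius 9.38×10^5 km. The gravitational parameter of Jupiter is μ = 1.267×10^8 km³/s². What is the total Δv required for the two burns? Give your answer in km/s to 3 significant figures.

Δv = 18.6 km/s

The Hohmann ellipse has a_t = (r₁ + r₂)/2 = 5.200×10^5 km.
Circular speed at r₁: v₁ = √(μ/r₁) = √(1.267×10^8/1.020×10^5) = 35.2442 km/s.
Transfer-orbit speed at r₁ (vis-viva): v_p = √[μ(2/r₁ − 1/a_t)] = 47.3356 km/s.
First burn Δv₁ = |v_p − v₁| = 12.091 km/s.
At r₂, v₂ = √(μ/r₂) = 11.6222 km/s.
Transfer-orbit speed at r₂: v_a = √[μ(2/r₂ − 1/a_t)] = 5.14737 km/s.
Second burn Δv₂ = |v₂ − v_a| = 6.4748 km/s.
Δv = Δv₁ + Δv₂ = 12.091 + 6.4748 = 18.57 km/s.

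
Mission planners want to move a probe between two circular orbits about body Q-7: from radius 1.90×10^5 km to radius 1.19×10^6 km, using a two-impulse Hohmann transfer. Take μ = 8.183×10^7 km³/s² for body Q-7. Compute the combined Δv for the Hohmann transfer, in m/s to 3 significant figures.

Δv = 10400 m/s

Transfer-ellipse semi-major axis a_t = (r₁ + r₂)/2 = (1.900×10^5 + 1.190×10^6)/2 = 6.900×10^5 km.
At r₁ the circular-orbit speed is v₁ = √(μ/r₁) = 20.753 km/s.
Transfer-orbit speed at r₁ (vis-viva equation): v_p = √[μ(2/r₁ − 1/a_t)] = 27.254 km/s.
First burn Δv₁ = |v_p − v₁| = 6.501 km/s.
Circular speed at r₂: v₂ = √(μ/r₂) = 8.292 km/s.
Transfer-orbit speed at r₂: v_a = √[μ(2/r₂ − 1/a_t)] = 4.351 km/s.
Second burn Δv₂ = |v₂ − v_a| = 3.941 km/s.
Δv = Δv₁ + Δv₂ = 6.501 + 3.941 = 10.44 km/s.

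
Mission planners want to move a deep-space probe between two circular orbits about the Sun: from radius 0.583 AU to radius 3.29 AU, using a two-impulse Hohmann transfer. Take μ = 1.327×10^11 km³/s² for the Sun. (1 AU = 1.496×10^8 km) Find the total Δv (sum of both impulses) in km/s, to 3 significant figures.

In km: r₁ = 0.583 × 1.496×10^8 = 8.72168×10^7 km; r₂ = 3.29 × 1.496×10^8 = 4.92184×10^8 km.
Transfer-ellipse semi-major axis a_t = (r₁ + r₂)/2 = (8.72168×10^7 + 4.92184×10^8)/2 = 2.897004×10^8 km.
Circular speed at r₁: v₁ = √(μ/r₁) = √(1.327×10^11/8.72168×10^7) = 39.006 km/s.
On the transfer ellipse at r₁, v² = μ(2/r − 1/a) gives v_p = √[μ(2/r₁ − 1/a_t)] = 50.842 km/s.
First burn Δv₁ = |v_p − v₁| = 11.84 km/s.
Circular speed at r₂: v₂ = √(μ/r₂) = 16.42 km/s.
Transfer-orbit speed at r₂: v_a = √[μ(2/r₂ − 1/a_t)] = 9.009 km/s.
Second burn Δv₂ = |v₂ − v_a| = 7.411 km/s.
Δv = Δv₁ + Δv₂ = 11.84 + 7.411 = 19.25 km/s.

Δv = 19.2 km/s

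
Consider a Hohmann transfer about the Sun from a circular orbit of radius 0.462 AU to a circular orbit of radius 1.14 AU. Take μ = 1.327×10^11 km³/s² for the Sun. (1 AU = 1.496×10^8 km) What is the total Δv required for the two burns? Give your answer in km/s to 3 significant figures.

Δv = 15.2 km/s

In km: r₁ = 0.462 × 1.496×10^8 = 6.91152×10^7 km; r₂ = 1.14 × 1.496×10^8 = 1.70544×10^8 km.
Transfer-ellipse semi-major axis a_t = (r₁ + r₂)/2 = (6.91152×10^7 + 1.70544×10^8)/2 = 1.198296×10^8 km.
Circular speed at r₁: v₁ = √(μ/r₁) = √(1.327×10^11/6.91152×10^7) = 43.818 km/s.
Transfer-orbit speed at r₁ (vis-viva equation): v_p = √[μ(2/r₁ − 1/a_t)] = 52.274 km/s.
First burn Δv₁ = |v_p − v₁| = 8.456 km/s.
Circular speed at r₂: v₂ = √(μ/r₂) = 27.89 km/s.
Transfer-orbit speed at r₂: v_a = √[μ(2/r₂ − 1/a_t)] = 21.18 km/s.
Second burn Δv₂ = |v₂ − v_a| = 6.710 km/s.
Total Δv = Δv₁ + Δv₂ = 15.17 km/s.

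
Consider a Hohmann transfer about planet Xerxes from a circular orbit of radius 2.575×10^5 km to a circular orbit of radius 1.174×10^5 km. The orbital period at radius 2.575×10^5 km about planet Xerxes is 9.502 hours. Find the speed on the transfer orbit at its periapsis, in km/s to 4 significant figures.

v = 82.10 km/s

From Kepler's third law T² = 4π²r³/μ at r = 2.575×10^5 km, T = 9.502 hours = 9.502 × 3600 s = 34207.2 s: μ = 4π²r³/T² = 5.76045×10^8 km³/s².
Transfer-ellipse semi-major axis a_t = (r₁ + r₂)/2 = (2.575×10^5 + 1.174×10^5)/2 = 1.8745×10^5 km.
The periapsis of the transfer ellipse is at r = 1.174×10^5 km.
Applying v² = μ(2/r − 1/a_t): v = 82.10 km/s.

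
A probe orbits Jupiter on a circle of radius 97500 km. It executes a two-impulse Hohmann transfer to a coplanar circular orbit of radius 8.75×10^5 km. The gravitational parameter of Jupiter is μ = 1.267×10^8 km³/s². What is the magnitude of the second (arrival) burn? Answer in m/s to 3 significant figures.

Δv₂ = 6640 m/s

The Hohmann ellipse has a_t = (r₁ + r₂)/2 = 4.8625×10^5 km.
On the circular orbit at r = 8.750×10^5 km, v_c = √(μ/r) = 12.033 km/s.
Transfer-orbit speed at the same r (vis-viva, a = a_t): v_t = √[μ(2/r − 1/a_t)] = 5.3884 km/s.
Δv₂ = |v_t − v_c| = |5.3884 − 12.033| = 6.645 km/s.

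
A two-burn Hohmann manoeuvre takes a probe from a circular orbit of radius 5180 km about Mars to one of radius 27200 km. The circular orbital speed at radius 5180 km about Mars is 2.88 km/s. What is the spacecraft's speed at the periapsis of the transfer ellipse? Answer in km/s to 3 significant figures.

v = 3.73 km/s

From the circular-orbit relation v² = μ/r at r = 5180 km: μ = v²r = (2.88)² × 5180 = 42965.0 km³/s².
The Hohmann ellipse has a_t = (r₁ + r₂)/2 = 16190 km.
The periapsis of the transfer ellipse is at r = 5180 km.
Vis-viva: v = √[μ(2/r − 1/a_t)] = √[42965.0 × (2/5180 − 1/16190)] = 3.733 km/s.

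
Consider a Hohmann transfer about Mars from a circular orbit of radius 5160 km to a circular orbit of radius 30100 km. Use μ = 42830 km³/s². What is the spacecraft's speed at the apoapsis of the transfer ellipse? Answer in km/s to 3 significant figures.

The Hohmann ellipse has a_t = (r₁ + r₂)/2 = 17630 km.
The apoapsis of the transfer ellipse is at r = 30100 km.
From the vis-viva equation, v = √[μ(2/r − 1/a_t)] = 0.6453 km/s.

v = 0.645 km/s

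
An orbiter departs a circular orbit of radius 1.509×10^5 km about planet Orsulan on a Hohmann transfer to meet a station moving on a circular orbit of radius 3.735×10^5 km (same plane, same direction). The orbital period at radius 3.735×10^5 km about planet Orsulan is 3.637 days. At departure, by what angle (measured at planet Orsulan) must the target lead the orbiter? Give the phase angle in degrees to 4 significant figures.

φ = 74.13°

From Kepler's third law T² = 4π²r³/μ at r = 3.735×10^5 km, T = 3.637 days = 3.637 × 86400 s = 3.142368×10^5 s: μ = 4π²r³/T² = 2.08314×10^7 km³/s².
Semi-major axis of the transfer orbit: a_t = (1.509×10^5 + 3.735×10^5)/2 = 2.622×10^5 km.
Transfer time t = π√(a_t³/μ) = 92415 s.
The target's mean motion on its circular orbit is ω₂ = √(μ/r₂³) = 1.9995×10^-5 rad/s.
Angle swept by the target during transfer: ω₂·t = 1.8478 rad = 105.87°.
Arrival is 180° from departure on the ellipse, so φ = 180° − 105.87° = 74.13°.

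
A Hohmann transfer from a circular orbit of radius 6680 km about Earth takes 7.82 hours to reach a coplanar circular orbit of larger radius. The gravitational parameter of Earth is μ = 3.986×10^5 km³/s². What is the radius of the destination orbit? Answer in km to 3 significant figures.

r₂ = 56800 km

Transfer time t = 7.82 hours = 28152 s, and t = π√(a_t³/μ).
So a_t = (μ t²/π²)^(1/3) = (3.986×10^5 × (28152)² / π²)^(1/3) = 31751 km.
Since a_t = (r₁ + r₂)/2, r₂ = 2a_t − r₁ = 2×31751 − 6680 = 56822 km.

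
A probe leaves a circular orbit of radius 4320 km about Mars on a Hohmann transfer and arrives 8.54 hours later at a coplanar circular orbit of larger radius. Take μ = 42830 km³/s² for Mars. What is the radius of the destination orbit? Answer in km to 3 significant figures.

Transfer time t = 8.54 hours = 30744 s, and t = π√(a_t³/μ).
So a_t = (μ t²/π²)^(1/3) = (42830 × (30744)² / π²)^(1/3) = 16007 km.
Since a_t = (r₁ + r₂)/2, r₂ = 2a_t − r₁ = 2×16007 − 4320 = 27694 km.

r₂ = 27700 km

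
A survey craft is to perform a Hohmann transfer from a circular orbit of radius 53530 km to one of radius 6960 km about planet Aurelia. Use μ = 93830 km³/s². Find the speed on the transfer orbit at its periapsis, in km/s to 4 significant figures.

v = 4.885 km/s

The Hohmann ellipse has a_t = (r₁ + r₂)/2 = 30245 km.
At periapsis, r = 6960 km.
Applying v² = μ(2/r − 1/a_t): v = 4.885 km/s.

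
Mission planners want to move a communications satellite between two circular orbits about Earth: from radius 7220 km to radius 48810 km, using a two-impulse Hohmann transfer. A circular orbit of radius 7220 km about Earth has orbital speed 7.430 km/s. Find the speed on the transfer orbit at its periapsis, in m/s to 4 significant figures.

From the circular-orbit relation v² = μ/r at r = 7220 km: μ = v²r = (7.430)² × 7220 = 3.98579×10^5 km³/s².
Semi-major axis of the transfer orbit: a_t = (7220 + 48810)/2 = 28015 km.
The periapsis of the transfer ellipse is at r = 7220 km.
Vis-viva: v = √[μ(2/r − 1/a_t)] = √[3.98579×10^5 × (2/7220 − 1/28015)] = 9.807 km/s.

v = 9807 m/s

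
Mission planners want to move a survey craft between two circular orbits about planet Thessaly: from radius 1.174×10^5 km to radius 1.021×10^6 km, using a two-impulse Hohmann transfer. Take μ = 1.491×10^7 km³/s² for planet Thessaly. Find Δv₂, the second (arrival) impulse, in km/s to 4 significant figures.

The Hohmann ellipse has a_t = (r₁ + r₂)/2 = 5.692×10^5 km.
Circular speed at r = 1.021×10^6 km: v_c = √(μ/r) = 3.8214 km/s.
Transfer-orbit speed at the same r (vis-viva, a = a_t): v_t = √[μ(2/r − 1/a_t)] = 1.7355 km/s.
Δv₂ = |v_t − v_c| = |1.7355 − 3.8214| = 2.086 km/s.

Δv₂ = 2.086 km/s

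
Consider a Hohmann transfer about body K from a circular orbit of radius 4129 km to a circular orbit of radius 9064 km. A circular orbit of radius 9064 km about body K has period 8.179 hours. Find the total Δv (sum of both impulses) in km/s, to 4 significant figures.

Δv = 0.8974 km/s

From Kepler's third law T² = 4π²r³/μ at r = 9064 km, T = 8.179 hours = 8.179 × 3600 s = 29444.4 s: μ = 4π²r³/T² = 33908.9 km³/s².
Semi-major axis of the transfer orbit: a_t = (4129 + 9064)/2 = 6596.5 km.
At r₁ the circular-orbit speed is v₁ = √(μ/r₁) = 2.8657 km/s.
On the transfer ellipse at r₁, vis-viva gives v_p = √[μ(2/r₁ − 1/a_t)] = 3.3592 km/s.
First burn Δv₁ = |v_p − v₁| = 0.4935 km/s.
At r₂, v₂ = √(μ/r₂) = 1.9342 km/s.
Transfer-orbit speed at r₂: v_a = √[μ(2/r₂ − 1/a_t)] = 1.5303 km/s.
Second burn Δv₂ = |v₂ − v_a| = 0.4039 km/s.
Δv = Δv₁ + Δv₂ = 0.4935 + 0.4039 = 0.8974 km/s.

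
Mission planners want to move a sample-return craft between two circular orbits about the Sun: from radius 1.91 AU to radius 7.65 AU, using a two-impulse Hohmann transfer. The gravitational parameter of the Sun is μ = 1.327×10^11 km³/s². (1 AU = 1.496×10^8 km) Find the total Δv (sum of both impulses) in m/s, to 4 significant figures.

Δv = 9674 m/s

In km: r₁ = 1.91 × 1.496×10^8 = 2.85736×10^8 km; r₂ = 7.65 × 1.496×10^8 = 1.14444×10^9 km.
Transfer-ellipse semi-major axis a_t = (r₁ + r₂)/2 = (2.85736×10^8 + 1.14444×10^9)/2 = 7.15088×10^8 km.
At r₁ the circular-orbit speed is v₁ = √(μ/r₁) = 21.5503 km/s.
On the transfer ellipse at r₁, v² = μ(2/r − 1/a) gives v_p = √[μ(2/r₁ − 1/a_t)] = 27.2628 km/s.
First burn Δv₁ = |v_p − v₁| = 5.7125 km/s.
Circular speed at r₂: v₂ = √(μ/r₂) = 10.7681 km/s.
Transfer-orbit speed at r₂: v_a = √[μ(2/r₂ − 1/a_t)] = 6.80678 km/s.
Second burn Δv₂ = |v₂ − v_a| = 3.9613 km/s.
Total Δv = Δv₁ + Δv₂ = 9.674 km/s.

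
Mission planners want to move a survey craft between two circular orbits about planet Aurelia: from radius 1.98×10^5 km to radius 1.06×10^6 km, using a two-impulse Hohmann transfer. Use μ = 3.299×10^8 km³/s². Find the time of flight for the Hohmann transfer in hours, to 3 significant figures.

t = 24.0 hours

The Hohmann ellipse has a_t = (r₁ + r₂)/2 = 6.290×10^5 km.
Half the transfer-orbit period gives t = π√(a_t³/μ) = 86280 s.
Converting: 86280 s ÷ 3600 s/hour = 24.0 hours.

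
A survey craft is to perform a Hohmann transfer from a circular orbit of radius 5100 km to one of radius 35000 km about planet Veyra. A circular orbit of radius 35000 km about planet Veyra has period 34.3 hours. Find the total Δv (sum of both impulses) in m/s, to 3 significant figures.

From Kepler's third law T² = 4π²r³/μ at r = 35000 km, T = 34.3 hours = 34.3 × 3600 s = 1.2348×10^5 s: μ = 4π²r³/T² = 1.11012×10^5 km³/s².
Semi-major axis of the transfer orbit: a_t = (5100 + 35000)/2 = 20050 km.
At r₁ the circular-orbit speed is v₁ = √(μ/r₁) = 4.6655 km/s.
Transfer-orbit speed at r₁ (vis-viva equation): v_p = √[μ(2/r₁ − 1/a_t)] = 6.1642 km/s.
First burn Δv₁ = |v_p − v₁| = 1.4987 km/s.
Circular speed at r₂: v₂ = √(μ/r₂) = 1.78095 km/s.
Transfer-orbit speed at r₂: v_a = √[μ(2/r₂ − 1/a_t)] = 0.898213 km/s.
Second burn Δv₂ = |v₂ − v_a| = 0.88274 km/s.
Total Δv = Δv₁ + Δv₂ = 2.381 km/s.

Δv = 2380 m/s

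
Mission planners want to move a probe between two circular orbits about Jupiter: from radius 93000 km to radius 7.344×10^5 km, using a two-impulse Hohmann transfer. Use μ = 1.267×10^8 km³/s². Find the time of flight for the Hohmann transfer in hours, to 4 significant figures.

Semi-major axis of the transfer orbit: a_t = (93000 + 7.344×10^5)/2 = 4.137×10^5 km.
Half the transfer-orbit period gives t = π√(a_t³/μ) = 74270 s.
Converting: 74270 s ÷ 3600 s/hour = 20.63 hours.

t = 20.63 hours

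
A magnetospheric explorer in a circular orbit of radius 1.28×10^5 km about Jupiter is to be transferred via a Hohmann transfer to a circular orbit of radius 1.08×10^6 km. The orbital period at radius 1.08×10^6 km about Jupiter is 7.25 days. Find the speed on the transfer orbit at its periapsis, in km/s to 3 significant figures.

v = 42.1 km/s

From Kepler's third law T² = 4π²r³/μ at r = 1.08×10^6 km, T = 7.25 days = 7.25 × 86400 s = 6.264×10^5 s: μ = 4π²r³/T² = 1.26744×10^8 km³/s².
Semi-major axis of the transfer orbit: a_t = (1.280×10^5 + 1.080×10^6)/2 = 6.040×10^5 km.
At periapsis, r = 1.280×10^5 km.
Vis-viva: v = √[μ(2/r − 1/a_t)] = √[1.26744×10^8 × (2/1.280×10^5 − 1/6.040×10^5)] = 42.08 km/s.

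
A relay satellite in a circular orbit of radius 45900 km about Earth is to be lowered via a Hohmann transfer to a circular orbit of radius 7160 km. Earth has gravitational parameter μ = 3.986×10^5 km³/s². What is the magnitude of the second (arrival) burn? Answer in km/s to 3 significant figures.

Transfer-ellipse semi-major axis a_t = (r₁ + r₂)/2 = (45900 + 7160)/2 = 26530 km.
Circular speed at r = 7160 km: v_c = √(μ/r) = 7.461 km/s.
Vis-viva on the transfer ellipse at r = 7160 km gives v_t = √[μ(2/r − 1/a_t)] = 9.814 km/s.
Δv₂ = |v_t − v_c| = |9.814 − 7.461| = 2.353 km/s.

Δv₂ = 2.35 km/s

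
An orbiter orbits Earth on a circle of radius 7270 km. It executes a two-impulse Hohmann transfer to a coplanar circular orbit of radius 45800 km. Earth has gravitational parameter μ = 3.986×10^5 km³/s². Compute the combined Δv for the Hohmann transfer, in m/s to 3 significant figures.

Δv = 3730 m/s

Semi-major axis of the transfer orbit: a_t = (7270 + 45800)/2 = 26535 km.
Circular speed at r₁: v₁ = √(μ/r₁) = √(3.986×10^5/7270) = 7.405 km/s.
On the transfer ellipse at r₁, vis-viva equation gives v_p = √[μ(2/r₁ − 1/a_t)] = 9.728 km/s.
First burn Δv₁ = |v_p − v₁| = 2.323 km/s.
Circular speed at r₂: v₂ = √(μ/r₂) = 2.950 km/s.
Transfer-orbit speed at r₂: v_a = √[μ(2/r₂ − 1/a_t)] = 1.544 km/s.
Second burn Δv₂ = |v₂ − v_a| = 1.406 km/s.
Total Δv = Δv₁ + Δv₂ = 3.729 km/s.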